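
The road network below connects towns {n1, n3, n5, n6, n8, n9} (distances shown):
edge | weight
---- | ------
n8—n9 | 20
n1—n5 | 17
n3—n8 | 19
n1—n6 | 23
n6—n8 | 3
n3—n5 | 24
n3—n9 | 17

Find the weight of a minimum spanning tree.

79

Kruskal: consider edges lightest-first.
n6—n8 (3): add. Components now {n6,n8} {n1} {n9} {n3} {n5}
n1—n5 (17): add. Components now {n6,n8} {n1,n5} {n9} {n3}
n3—n9 (17): add. Components now {n6,n8} {n1,n5} {n3,n9}
n3—n8 (19): add. Components now {n3,n6,n8,n9} {n1,n5}
n8—n9 (20): skip — n8 and n9 already connected.
n1—n6 (23): add. Components now {n1,n3,n5,n6,n8,n9}
MST edges: n6—n8, n1—n5, n3—n9, n3—n8, n1—n6; total weight 3+17+17+19+23 = 79.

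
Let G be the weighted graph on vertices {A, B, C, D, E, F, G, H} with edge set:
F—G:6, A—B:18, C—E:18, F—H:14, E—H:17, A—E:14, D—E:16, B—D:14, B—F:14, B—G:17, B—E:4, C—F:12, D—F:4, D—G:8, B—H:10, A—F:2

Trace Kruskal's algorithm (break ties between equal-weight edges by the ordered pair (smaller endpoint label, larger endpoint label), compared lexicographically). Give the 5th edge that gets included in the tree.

B-H

Kruskal's algorithm — process edges by increasing weight (ties by edge label):
A—F (2): add — endpoints in different components.
B—E (4): add — endpoints in different components.
D—F (4): add — endpoints in different components.
F—G (6): add — endpoints in different components.
D—G (8): skip — D and G already connected.
B—H (10): add — endpoints in different components.
C—F (12): add — endpoints in different components.
A—E (14): add — endpoints in different components.
The 5th edge added is B—H.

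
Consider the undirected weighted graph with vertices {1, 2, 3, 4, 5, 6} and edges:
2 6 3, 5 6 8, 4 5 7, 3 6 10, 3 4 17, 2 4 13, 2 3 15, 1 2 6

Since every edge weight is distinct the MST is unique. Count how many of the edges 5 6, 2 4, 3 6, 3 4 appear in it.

Kruskal: consider edges lightest-first.
2 6 (3): add — endpoints in different components.
1 2 (6): add — endpoints in different components.
4 5 (7): add — endpoints in different components.
5 6 (8): add — endpoints in different components.
3 6 (10): add — endpoints in different components.
MST edge set: {2 6, 1 2, 4 5, 5 6, 3 6}.
Of the listed edges, {5 6, 3 6} are in the MST → 2.

2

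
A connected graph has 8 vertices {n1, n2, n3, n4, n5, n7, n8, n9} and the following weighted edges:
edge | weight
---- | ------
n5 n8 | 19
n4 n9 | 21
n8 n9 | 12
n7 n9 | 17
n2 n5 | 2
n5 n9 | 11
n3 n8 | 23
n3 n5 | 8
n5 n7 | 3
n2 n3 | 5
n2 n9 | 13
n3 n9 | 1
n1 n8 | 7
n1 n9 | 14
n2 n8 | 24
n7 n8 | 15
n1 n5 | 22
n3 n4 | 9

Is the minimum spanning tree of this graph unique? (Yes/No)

Yes

Sort edges by weight, then run Kruskal:
n3 n9 (1): add — endpoints in different components.
n2 n5 (2): add — endpoints in different components.
n5 n7 (3): add — endpoints in different components.
n2 n3 (5): add — endpoints in different components.
n1 n8 (7): add — endpoints in different components.
n3 n5 (8): skip — n3 and n5 already connected.
n3 n4 (9): add — endpoints in different components.
n5 n9 (11): skip — n9 and n5 already connected.
n8 n9 (12): add — endpoints in different components.
Every non-tree edge has weight strictly greater than the heaviest edge on the tree path between its endpoints, so the MST is unique.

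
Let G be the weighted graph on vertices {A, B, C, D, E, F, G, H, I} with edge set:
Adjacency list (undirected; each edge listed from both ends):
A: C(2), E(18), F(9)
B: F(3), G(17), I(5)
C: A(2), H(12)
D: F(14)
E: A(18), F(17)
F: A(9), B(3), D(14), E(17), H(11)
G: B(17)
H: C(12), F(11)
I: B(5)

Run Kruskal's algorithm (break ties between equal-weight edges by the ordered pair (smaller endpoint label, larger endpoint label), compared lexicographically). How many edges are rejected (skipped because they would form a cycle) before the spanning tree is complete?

Kruskal's algorithm — process edges by increasing weight (ties by edge label):
A–C (2): add — endpoints in different components.
B–F (3): add — endpoints in different components.
B–I (5): add — endpoints in different components.
A–F (9): add — endpoints in different components.
F–H (11): add — endpoints in different components.
C–H (12): skip — C and H already connected.
D–F (14): add — endpoints in different components.
B–G (17): add — endpoints in different components.
E–F (17): add — endpoints in different components.
Edges rejected before the tree was complete: 1.

1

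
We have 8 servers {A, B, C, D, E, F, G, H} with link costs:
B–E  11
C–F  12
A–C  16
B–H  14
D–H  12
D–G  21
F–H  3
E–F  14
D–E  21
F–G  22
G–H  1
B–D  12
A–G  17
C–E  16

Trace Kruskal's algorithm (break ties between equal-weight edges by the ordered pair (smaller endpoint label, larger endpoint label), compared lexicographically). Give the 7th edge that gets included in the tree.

A-C

Sort edges by weight, then run Kruskal:
G–H (1): add — endpoints in different components.
F–H (3): add — endpoints in different components.
B–E (11): add — endpoints in different components.
B–D (12): add — endpoints in different components.
C–F (12): add — endpoints in different components.
D–H (12): add — endpoints in different components.
B–H (14): skip — B and H already connected.
E–F (14): skip — E and F already connected.
A–C (16): add — endpoints in different components.
The 7th edge added is A–C.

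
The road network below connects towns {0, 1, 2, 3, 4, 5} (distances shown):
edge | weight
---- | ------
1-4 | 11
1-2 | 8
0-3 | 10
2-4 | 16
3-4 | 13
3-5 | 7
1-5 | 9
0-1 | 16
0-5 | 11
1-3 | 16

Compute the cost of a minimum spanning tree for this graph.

45

Kruskal: consider edges lightest-first.
3-5 (7): add — endpoints in different components.
1-2 (8): add — endpoints in different components.
1-5 (9): add — endpoints in different components.
0-3 (10): add — endpoints in different components.
0-5 (11): skip — 0 and 5 already connected.
1-4 (11): add — endpoints in different components.
MST edges: 3-5, 1-2, 1-5, 0-3, 1-4; total weight 7+8+9+10+11 = 45.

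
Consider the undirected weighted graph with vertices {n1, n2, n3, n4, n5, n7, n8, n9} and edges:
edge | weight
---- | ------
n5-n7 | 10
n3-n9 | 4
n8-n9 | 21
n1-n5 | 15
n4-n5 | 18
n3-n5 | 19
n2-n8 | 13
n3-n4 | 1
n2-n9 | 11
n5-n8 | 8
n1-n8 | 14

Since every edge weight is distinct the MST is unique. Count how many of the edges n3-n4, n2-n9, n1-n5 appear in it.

Kruskal: consider edges lightest-first.
n3-n4 (1): add — endpoints in different components.
n3-n9 (4): add — endpoints in different components.
n5-n8 (8): add — endpoints in different components.
n5-n7 (10): add — endpoints in different components.
n2-n9 (11): add — endpoints in different components.
n2-n8 (13): add — endpoints in different components.
n1-n8 (14): add — endpoints in different components.
MST edge set: {n3-n4, n3-n9, n5-n8, n5-n7, n2-n9, n2-n8, n1-n8}.
Of the listed edges, {n3-n4, n2-n9} are in the MST → 2.

2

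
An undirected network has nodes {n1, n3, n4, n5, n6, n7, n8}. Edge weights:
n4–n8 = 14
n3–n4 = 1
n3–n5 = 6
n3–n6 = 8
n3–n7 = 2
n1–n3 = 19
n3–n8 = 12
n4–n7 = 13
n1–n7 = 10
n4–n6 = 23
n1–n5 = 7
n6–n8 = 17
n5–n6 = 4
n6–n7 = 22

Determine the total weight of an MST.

Kruskal: consider edges lightest-first.
n3–n4 (1): add. Components now {n7} {n5} {n8} {n3,n4} {n1} {n6}
n3–n7 (2): add. Components now {n3,n4,n7} {n5} {n8} {n1} {n6}
n5–n6 (4): add. Components now {n3,n4,n7} {n5,n6} {n8} {n1}
n3–n5 (6): add. Components now {n3,n4,n5,n6,n7} {n8} {n1}
n1–n5 (7): add. Components now {n1,n3,n4,n5,n6,n7} {n8}
n3–n6 (8): skip — n3 and n6 already connected.
n1–n7 (10): skip — n7 and n1 already connected.
n3–n8 (12): add. Components now {n1,n3,n4,n5,n6,n7,n8}
MST edges: n3–n4, n3–n7, n5–n6, n3–n5, n1–n5, n3–n8; total weight 1+2+4+6+7+12 = 32.

32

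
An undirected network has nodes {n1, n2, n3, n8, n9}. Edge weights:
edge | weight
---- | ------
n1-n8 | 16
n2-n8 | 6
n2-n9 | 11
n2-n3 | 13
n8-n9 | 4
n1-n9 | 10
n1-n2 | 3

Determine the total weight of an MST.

Prim, starting at n3.
Step 1: frontier [n2-n3 13] → take n2-n3 (13); add n2.
Step 2: frontier [n1-n2 3, n2-n8 6, n2-n9 11] → take n1-n2 (3); add n1.
Step 3: frontier [n1-n9 10, n1-n8 16, n2-n8 6, n2-n9 11] → take n2-n8 (6); add n8.
Step 4: frontier [n1-n9 10, n2-n9 11, n8-n9 4] → take n8-n9 (4); add n9.
MST edges: n2-n3, n1-n2, n2-n8, n8-n9; total weight 13+3+6+4 = 26.

26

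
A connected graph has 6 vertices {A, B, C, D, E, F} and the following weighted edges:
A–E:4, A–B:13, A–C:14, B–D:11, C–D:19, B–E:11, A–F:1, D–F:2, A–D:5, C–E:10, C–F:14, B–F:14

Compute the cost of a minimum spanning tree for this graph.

28

Sort edges by weight, then run Kruskal:
A–F (1): add. Components now {A,F} {B} {C} {D} {E}
D–F (2): add. Components now {A,D,F} {B} {C} {E}
A–E (4): add. Components now {A,D,E,F} {B} {C}
A–D (5): skip — A and D already connected.
C–E (10): add. Components now {A,C,D,E,F} {B}
B–D (11): add. Components now {A,B,C,D,E,F}
MST edges: A–F, D–F, A–E, C–E, B–D; total weight 1+2+4+10+11 = 28.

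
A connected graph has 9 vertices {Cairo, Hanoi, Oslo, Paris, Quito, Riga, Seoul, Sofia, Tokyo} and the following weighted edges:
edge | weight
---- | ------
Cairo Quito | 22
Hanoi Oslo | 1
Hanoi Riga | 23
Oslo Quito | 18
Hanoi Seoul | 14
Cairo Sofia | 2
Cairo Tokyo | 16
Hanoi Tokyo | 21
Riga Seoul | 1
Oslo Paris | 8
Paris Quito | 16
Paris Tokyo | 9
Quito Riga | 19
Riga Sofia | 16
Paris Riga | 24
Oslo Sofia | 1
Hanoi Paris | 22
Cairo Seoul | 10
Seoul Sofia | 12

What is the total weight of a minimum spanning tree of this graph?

48

Prim's algorithm from Oslo:
Step 1: cheapest edge leaving the tree is Hanoi Oslo (1); add Hanoi.
Step 2: cheapest edge leaving the tree is Oslo Sofia (1); add Sofia.
Step 3: cheapest edge leaving the tree is Cairo Sofia (2); add Cairo.
Step 4: cheapest edge leaving the tree is Oslo Paris (8); add Paris.
Step 5: cheapest edge leaving the tree is Paris Tokyo (9); add Tokyo.
Step 6: cheapest edge leaving the tree is Cairo Seoul (10); add Seoul.
Step 7: cheapest edge leaving the tree is Riga Seoul (1); add Riga.
Step 8: cheapest edge leaving the tree is Paris Quito (16); add Quito.
MST edges: Hanoi Oslo, Oslo Sofia, Cairo Sofia, Oslo Paris, Paris Tokyo, Cairo Seoul, Riga Seoul, Paris Quito; total weight 1+1+2+8+9+10+1+16 = 48.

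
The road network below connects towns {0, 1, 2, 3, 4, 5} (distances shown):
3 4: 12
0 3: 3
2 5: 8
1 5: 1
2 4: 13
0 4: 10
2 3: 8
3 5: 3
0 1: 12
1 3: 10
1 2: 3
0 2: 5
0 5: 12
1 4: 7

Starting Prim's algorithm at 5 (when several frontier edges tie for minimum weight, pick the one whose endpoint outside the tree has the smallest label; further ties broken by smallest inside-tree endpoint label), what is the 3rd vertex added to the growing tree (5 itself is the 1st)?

2

Prim, starting at 5.
Step 1: frontier [1 5 1, 3 5 3, 2 5 8, 0 5 12] → take 1 5 (1); add 1.
Step 2: frontier [1 2 3, 1 4 7, 1 3 10, 0 1 12, 3 5 3, 2 5 8, 0 5 12] → take 1 2 (3); add 2.
Step 3: frontier [1 4 7, 1 3 10, 0 1 12, 0 2 5, 2 3 8, 2 4 13, 3 5 3, 0 5 12] → take 3 5 (3); add 3.
Step 4: frontier [1 4 7, 0 1 12, 0 2 5, 2 4 13, 0 3 3, 3 4 12, 0 5 12] → take 0 3 (3); add 0.
Step 5: frontier [0 4 10, 1 4 7, 2 4 13, 3 4 12] → take 1 4 (7); add 4.
Vertex order: 5, 1, 2, 3, 0, 4. The 3rd vertex is 2.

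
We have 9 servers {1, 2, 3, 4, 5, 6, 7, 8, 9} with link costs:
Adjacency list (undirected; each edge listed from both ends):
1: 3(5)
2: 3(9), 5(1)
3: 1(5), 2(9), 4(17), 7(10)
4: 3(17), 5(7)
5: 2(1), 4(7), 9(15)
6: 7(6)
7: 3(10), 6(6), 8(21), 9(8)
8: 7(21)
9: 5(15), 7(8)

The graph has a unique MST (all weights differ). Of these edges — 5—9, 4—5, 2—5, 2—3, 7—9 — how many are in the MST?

4

Kruskal's algorithm — process edges by increasing weight (ties by edge label):
2—5 (1): add — endpoints in different components.
1—3 (5): add — endpoints in different components.
6—7 (6): add — endpoints in different components.
4—5 (7): add — endpoints in different components.
7—9 (8): add — endpoints in different components.
2—3 (9): add — endpoints in different components.
3—7 (10): add — endpoints in different components.
5—9 (15): skip — 5 and 9 already connected.
3—4 (17): skip — 3 and 4 already connected.
7—8 (21): add — endpoints in different components.
MST edge set: {2—5, 1—3, 6—7, 4—5, 7—9, 2—3, 3—7, 7—8}.
Of the listed edges, {4—5, 2—5, 2—3, 7—9} are in the MST → 4.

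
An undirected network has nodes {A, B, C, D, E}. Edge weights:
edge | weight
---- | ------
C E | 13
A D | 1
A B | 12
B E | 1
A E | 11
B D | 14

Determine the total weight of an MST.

Kruskal's algorithm — process edges by increasing weight (ties by edge label):
A D (1): add — endpoints in different components.
B E (1): add — endpoints in different components.
A E (11): add — endpoints in different components.
A B (12): skip — A and B already connected.
C E (13): add — endpoints in different components.
MST edges: A D, B E, A E, C E; total weight 1+1+11+13 = 26.

26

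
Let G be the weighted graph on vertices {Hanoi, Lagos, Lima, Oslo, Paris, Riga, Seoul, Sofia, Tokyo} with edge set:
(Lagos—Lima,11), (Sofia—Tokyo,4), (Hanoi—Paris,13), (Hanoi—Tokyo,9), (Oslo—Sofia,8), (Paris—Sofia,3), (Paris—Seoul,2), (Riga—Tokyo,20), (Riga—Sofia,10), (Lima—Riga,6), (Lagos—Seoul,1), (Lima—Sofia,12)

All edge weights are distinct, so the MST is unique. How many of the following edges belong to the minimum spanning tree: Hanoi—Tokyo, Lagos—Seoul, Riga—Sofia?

Kruskal's algorithm — process edges by increasing weight (ties by edge label):
Lagos—Seoul (1): add — endpoints in different components.
Paris—Seoul (2): add — endpoints in different components.
Paris—Sofia (3): add — endpoints in different components.
Sofia—Tokyo (4): add — endpoints in different components.
Lima—Riga (6): add — endpoints in different components.
Oslo—Sofia (8): add — endpoints in different components.
Hanoi—Tokyo (9): add — endpoints in different components.
Riga—Sofia (10): add — endpoints in different components.
MST edge set: {Lagos—Seoul, Paris—Seoul, Paris—Sofia, Sofia—Tokyo, Lima—Riga, Oslo—Sofia, Hanoi—Tokyo, Riga—Sofia}.
Of the listed edges, {Hanoi—Tokyo, Lagos—Seoul, Riga—Sofia} are in the MST → 3.

3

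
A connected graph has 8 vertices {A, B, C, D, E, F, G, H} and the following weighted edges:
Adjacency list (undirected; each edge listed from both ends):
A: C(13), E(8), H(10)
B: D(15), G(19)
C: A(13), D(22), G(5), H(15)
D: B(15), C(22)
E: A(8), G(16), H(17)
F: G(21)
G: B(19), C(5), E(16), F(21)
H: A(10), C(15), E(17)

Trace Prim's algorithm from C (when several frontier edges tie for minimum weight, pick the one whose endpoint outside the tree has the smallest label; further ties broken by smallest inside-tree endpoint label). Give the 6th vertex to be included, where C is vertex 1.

B

Prim, starting at C.
Step 1: frontier [C–G 5, A–C 13, C–H 15, C–D 22] → take C–G (5); add G.
Step 2: frontier [A–C 13, C–H 15, C–D 22, E–G 16, B–G 19, F–G 21] → take A–C (13); add A.
Step 3: frontier [A–E 8, A–H 10, C–H 15, C–D 22, E–G 16, B–G 19, F–G 21] → take A–E (8); add E.
Step 4: frontier [A–H 10, C–H 15, C–D 22, E–H 17, B–G 19, F–G 21] → take A–H (10); add H.
Step 5: frontier [C–D 22, B–G 19, F–G 21] → take B–G (19); add B.
Step 6: frontier [B–D 15, C–D 22, F–G 21] → take B–D (15); add D.
Step 7: frontier [F–G 21] → take F–G (21); add F.
Vertex order: C, G, A, E, H, B, D, F. The 6th vertex is B.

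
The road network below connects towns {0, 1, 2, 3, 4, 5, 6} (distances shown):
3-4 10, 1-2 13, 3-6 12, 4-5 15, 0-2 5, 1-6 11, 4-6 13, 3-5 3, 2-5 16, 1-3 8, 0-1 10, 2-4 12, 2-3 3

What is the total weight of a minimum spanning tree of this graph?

40

Sort edges by weight, then run Kruskal:
2-3 (3): add — endpoints in different components.
3-5 (3): add — endpoints in different components.
0-2 (5): add — endpoints in different components.
1-3 (8): add — endpoints in different components.
0-1 (10): skip — 0 and 1 already connected.
3-4 (10): add — endpoints in different components.
1-6 (11): add — endpoints in different components.
MST edges: 2-3, 3-5, 0-2, 1-3, 3-4, 1-6; total weight 3+3+5+8+10+11 = 40.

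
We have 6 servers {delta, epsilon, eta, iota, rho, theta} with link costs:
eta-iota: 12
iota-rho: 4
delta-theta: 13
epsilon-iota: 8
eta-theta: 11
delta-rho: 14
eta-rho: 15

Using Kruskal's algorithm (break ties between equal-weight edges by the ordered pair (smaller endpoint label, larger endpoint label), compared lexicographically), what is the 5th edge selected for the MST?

Kruskal: consider edges lightest-first.
iota-rho (4): add — endpoints in different components.
epsilon-iota (8): add — endpoints in different components.
eta-theta (11): add — endpoints in different components.
eta-iota (12): add — endpoints in different components.
delta-theta (13): add — endpoints in different components.
The 5th edge added is delta-theta.

delta-theta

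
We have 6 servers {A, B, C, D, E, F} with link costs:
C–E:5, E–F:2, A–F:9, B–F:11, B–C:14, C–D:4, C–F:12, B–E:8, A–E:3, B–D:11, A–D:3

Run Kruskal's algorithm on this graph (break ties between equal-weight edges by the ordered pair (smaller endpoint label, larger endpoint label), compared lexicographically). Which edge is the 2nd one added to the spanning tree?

Kruskal: consider edges lightest-first.
E–F (2): add. Components now {A} {B} {C} {D} {E,F}
A–D (3): add. Components now {A,D} {B} {C} {E,F}
A–E (3): add. Components now {A,D,E,F} {B} {C}
C–D (4): add. Components now {A,C,D,E,F} {B}
C–E (5): skip — C and E already connected.
B–E (8): add. Components now {A,B,C,D,E,F}
The 2nd edge added is A–D.

A-D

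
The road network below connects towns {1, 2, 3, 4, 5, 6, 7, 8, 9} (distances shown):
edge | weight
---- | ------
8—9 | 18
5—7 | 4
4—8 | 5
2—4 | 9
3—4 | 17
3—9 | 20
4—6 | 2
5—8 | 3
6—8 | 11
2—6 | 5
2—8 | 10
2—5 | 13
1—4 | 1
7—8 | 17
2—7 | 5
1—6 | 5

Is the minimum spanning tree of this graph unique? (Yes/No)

Kruskal: consider edges lightest-first.
1—4 (1): add — endpoints in different components.
4—6 (2): add — endpoints in different components.
5—8 (3): add — endpoints in different components.
5—7 (4): add — endpoints in different components.
1—6 (5): skip — 1 and 6 already connected.
2—6 (5): add — endpoints in different components.
2—7 (5): add — endpoints in different components.
4—8 (5): skip — 4 and 8 already connected.
2—4 (9): skip — 2 and 4 already connected.
2—8 (10): skip — 2 and 8 already connected.
6—8 (11): skip — 6 and 8 already connected.
2—5 (13): skip — 2 and 5 already connected.
3—4 (17): add — endpoints in different components.
7—8 (17): skip — 7 and 8 already connected.
8—9 (18): add — endpoints in different components.
Non-tree edge 4—8 has weight 5, equal to the heaviest edge on its tree cycle — swapping gives another MST of the same weight. Not unique.

No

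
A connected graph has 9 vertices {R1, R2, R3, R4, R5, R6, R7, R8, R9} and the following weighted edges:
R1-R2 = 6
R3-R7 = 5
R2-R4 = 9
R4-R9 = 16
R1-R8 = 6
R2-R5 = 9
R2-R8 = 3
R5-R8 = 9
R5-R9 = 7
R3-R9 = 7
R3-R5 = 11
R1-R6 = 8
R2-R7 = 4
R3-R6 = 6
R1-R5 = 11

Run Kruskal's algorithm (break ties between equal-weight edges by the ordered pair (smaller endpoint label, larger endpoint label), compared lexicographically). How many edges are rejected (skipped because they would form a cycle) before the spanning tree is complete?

Kruskal's algorithm — process edges by increasing weight (ties by edge label):
R2-R8 (3): add — endpoints in different components.
R2-R7 (4): add — endpoints in different components.
R3-R7 (5): add — endpoints in different components.
R1-R2 (6): add — endpoints in different components.
R1-R8 (6): skip — R1 and R8 already connected.
R3-R6 (6): add — endpoints in different components.
R3-R9 (7): add — endpoints in different components.
R5-R9 (7): add — endpoints in different components.
R1-R6 (8): skip — R1 and R6 already connected.
R2-R4 (9): add — endpoints in different components.
Edges rejected before the tree was complete: 2.

2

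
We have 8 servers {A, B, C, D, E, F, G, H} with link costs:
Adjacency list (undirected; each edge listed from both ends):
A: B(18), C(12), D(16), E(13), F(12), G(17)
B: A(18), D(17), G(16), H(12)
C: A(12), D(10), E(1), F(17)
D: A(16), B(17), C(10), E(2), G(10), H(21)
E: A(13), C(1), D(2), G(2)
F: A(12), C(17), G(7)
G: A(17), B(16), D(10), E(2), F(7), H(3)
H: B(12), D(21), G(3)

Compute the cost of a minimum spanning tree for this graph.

Sort edges by weight, then run Kruskal:
C-E (1): add — endpoints in different components.
D-E (2): add — endpoints in different components.
E-G (2): add — endpoints in different components.
G-H (3): add — endpoints in different components.
F-G (7): add — endpoints in different components.
C-D (10): skip — C and D already connected.
D-G (10): skip — D and G already connected.
A-C (12): add — endpoints in different components.
A-F (12): skip — A and F already connected.
B-H (12): add — endpoints in different components.
MST edges: C-E, D-E, E-G, G-H, F-G, A-C, B-H; total weight 1+2+2+3+7+12+12 = 39.

39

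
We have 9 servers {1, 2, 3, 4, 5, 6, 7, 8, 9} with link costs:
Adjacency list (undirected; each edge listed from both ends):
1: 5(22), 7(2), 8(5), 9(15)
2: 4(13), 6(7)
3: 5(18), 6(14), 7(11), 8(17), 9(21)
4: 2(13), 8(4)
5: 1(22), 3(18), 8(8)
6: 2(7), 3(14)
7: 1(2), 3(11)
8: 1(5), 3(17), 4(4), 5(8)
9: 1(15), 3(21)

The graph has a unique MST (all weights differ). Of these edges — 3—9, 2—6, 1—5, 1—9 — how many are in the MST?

2

Sort edges by weight, then run Kruskal:
1—7 (2): add — endpoints in different components.
4—8 (4): add — endpoints in different components.
1—8 (5): add — endpoints in different components.
2—6 (7): add — endpoints in different components.
5—8 (8): add — endpoints in different components.
3—7 (11): add — endpoints in different components.
2—4 (13): add — endpoints in different components.
3—6 (14): skip — 3 and 6 already connected.
1—9 (15): add — endpoints in different components.
MST edge set: {1—7, 4—8, 1—8, 2—6, 5—8, 3—7, 2—4, 1—9}.
Of the listed edges, {2—6, 1—9} are in the MST → 2.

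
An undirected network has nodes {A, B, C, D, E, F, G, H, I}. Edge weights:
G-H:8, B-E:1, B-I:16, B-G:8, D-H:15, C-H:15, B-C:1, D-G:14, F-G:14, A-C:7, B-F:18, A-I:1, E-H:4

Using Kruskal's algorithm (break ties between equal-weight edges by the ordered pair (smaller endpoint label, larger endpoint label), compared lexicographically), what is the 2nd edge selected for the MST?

B-C

Sort edges by weight, then run Kruskal:
A-I (1): add — endpoints in different components.
B-C (1): add — endpoints in different components.
B-E (1): add — endpoints in different components.
E-H (4): add — endpoints in different components.
A-C (7): add — endpoints in different components.
B-G (8): add — endpoints in different components.
G-H (8): skip — G and H already connected.
D-G (14): add — endpoints in different components.
F-G (14): add — endpoints in different components.
The 2nd edge added is B-C.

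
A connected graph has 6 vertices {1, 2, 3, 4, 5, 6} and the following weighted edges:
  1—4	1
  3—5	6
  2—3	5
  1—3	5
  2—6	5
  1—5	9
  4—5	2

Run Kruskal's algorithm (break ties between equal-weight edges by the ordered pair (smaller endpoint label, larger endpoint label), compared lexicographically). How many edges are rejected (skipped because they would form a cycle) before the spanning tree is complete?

Kruskal: consider edges lightest-first.
1—4 (1): add — endpoints in different components.
4—5 (2): add — endpoints in different components.
1—3 (5): add — endpoints in different components.
2—3 (5): add — endpoints in different components.
2—6 (5): add — endpoints in different components.
Edges rejected before the tree was complete: 0.

0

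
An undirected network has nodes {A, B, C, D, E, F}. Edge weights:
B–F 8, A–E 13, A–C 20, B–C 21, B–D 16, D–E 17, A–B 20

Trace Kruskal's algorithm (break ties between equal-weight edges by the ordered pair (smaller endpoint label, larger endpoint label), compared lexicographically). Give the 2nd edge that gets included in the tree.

A-E

Sort edges by weight, then run Kruskal:
B–F (8): add — endpoints in different components.
A–E (13): add — endpoints in different components.
B–D (16): add — endpoints in different components.
D–E (17): add — endpoints in different components.
A–B (20): skip — A and B already connected.
A–C (20): add — endpoints in different components.
The 2nd edge added is A–E.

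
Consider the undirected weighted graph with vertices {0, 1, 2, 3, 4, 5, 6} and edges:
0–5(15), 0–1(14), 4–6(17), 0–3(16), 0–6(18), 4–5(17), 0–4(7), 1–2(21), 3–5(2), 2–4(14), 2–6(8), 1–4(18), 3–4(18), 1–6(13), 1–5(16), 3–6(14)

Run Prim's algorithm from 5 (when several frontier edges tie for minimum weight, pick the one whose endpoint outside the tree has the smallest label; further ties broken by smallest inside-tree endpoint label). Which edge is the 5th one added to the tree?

Grow the tree from 5 using Prim:
Step 1: cheapest edge leaving the tree is 3–5 (2); add 3.
Step 2: cheapest edge leaving the tree is 3–6 (14); add 6.
Step 3: cheapest edge leaving the tree is 2–6 (8); add 2.
Step 4: cheapest edge leaving the tree is 1–6 (13); add 1.
Step 5: cheapest edge leaving the tree is 0–1 (14); add 0.
Step 6: cheapest edge leaving the tree is 0–4 (7); add 4.
The 5th edge added is 0–1.

0-1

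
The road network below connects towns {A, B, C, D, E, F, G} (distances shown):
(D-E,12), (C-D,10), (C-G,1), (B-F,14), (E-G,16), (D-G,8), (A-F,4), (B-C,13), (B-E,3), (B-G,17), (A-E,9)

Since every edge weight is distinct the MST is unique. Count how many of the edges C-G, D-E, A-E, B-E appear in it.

Sort edges by weight, then run Kruskal:
C-G (1): add — endpoints in different components.
B-E (3): add — endpoints in different components.
A-F (4): add — endpoints in different components.
D-G (8): add — endpoints in different components.
A-E (9): add — endpoints in different components.
C-D (10): skip — C and D already connected.
D-E (12): add — endpoints in different components.
MST edge set: {C-G, B-E, A-F, D-G, A-E, D-E}.
Of the listed edges, {C-G, D-E, A-E, B-E} are in the MST → 4.

4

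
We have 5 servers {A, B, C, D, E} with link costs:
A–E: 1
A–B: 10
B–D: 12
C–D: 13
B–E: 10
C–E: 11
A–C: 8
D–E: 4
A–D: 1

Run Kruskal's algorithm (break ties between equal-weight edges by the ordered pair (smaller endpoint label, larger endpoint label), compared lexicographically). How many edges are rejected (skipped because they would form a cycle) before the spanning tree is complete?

1

Sort edges by weight, then run Kruskal:
A–D (1): add. Components now {A,D} {B} {C} {E}
A–E (1): add. Components now {A,D,E} {B} {C}
D–E (4): skip — D and E already connected.
A–C (8): add. Components now {A,C,D,E} {B}
A–B (10): add. Components now {A,B,C,D,E}
Edges rejected before the tree was complete: 1.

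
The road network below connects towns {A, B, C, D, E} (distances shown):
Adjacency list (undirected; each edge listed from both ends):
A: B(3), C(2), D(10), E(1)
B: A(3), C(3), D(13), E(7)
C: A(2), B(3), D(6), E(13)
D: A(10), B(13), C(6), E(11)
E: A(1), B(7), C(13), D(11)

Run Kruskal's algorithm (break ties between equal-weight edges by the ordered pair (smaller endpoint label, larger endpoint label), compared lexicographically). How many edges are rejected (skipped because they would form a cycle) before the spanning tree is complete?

1

Kruskal: consider edges lightest-first.
A–E (1): add — endpoints in different components.
A–C (2): add — endpoints in different components.
A–B (3): add — endpoints in different components.
B–C (3): skip — B and C already connected.
C–D (6): add — endpoints in different components.
Edges rejected before the tree was complete: 1.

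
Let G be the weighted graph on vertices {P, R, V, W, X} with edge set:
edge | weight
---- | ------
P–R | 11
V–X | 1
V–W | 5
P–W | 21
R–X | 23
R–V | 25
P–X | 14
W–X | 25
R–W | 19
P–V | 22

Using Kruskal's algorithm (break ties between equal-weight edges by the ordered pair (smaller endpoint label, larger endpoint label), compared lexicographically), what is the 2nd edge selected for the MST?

Kruskal's algorithm — process edges by increasing weight (ties by edge label):
V–X (1): add. Components now {V,X} {R} {P} {W}
V–W (5): add. Components now {V,W,X} {R} {P}
P–R (11): add. Components now {V,W,X} {P,R}
P–X (14): add. Components now {P,R,V,W,X}
The 2nd edge added is V–W.

V-W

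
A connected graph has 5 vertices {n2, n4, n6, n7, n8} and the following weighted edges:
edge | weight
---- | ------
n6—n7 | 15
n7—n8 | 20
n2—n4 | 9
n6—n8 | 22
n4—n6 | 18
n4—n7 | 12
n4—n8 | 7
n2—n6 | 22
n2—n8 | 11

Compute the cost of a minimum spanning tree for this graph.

Prim, starting at n2.
Step 1: frontier [n2—n4 9, n2—n8 11, n2—n6 22] → take n2—n4 (9); add n4.
Step 2: frontier [n2—n8 11, n2—n6 22, n4—n8 7, n4—n7 12, n4—n6 18] → take n4—n8 (7); add n8.
Step 3: frontier [n2—n6 22, n4—n7 12, n4—n6 18, n7—n8 20, n6—n8 22] → take n4—n7 (12); add n7.
Step 4: frontier [n2—n6 22, n4—n6 18, n6—n7 15, n6—n8 22] → take n6—n7 (15); add n6.
MST edges: n2—n4, n4—n8, n4—n7, n6—n7; total weight 9+7+12+15 = 43.

43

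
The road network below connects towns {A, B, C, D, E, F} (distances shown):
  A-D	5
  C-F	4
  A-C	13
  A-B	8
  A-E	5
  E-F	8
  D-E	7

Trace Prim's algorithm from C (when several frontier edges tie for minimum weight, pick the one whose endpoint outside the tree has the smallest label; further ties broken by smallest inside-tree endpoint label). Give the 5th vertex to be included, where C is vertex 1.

D

Prim, starting at C.
Step 1: cheapest edge leaving the tree is C-F (4); add F.
Step 2: cheapest edge leaving the tree is E-F (8); add E.
Step 3: cheapest edge leaving the tree is A-E (5); add A.
Step 4: cheapest edge leaving the tree is A-D (5); add D.
Step 5: cheapest edge leaving the tree is A-B (8); add B.
Vertex order: C, F, E, A, D, B. The 5th vertex is D.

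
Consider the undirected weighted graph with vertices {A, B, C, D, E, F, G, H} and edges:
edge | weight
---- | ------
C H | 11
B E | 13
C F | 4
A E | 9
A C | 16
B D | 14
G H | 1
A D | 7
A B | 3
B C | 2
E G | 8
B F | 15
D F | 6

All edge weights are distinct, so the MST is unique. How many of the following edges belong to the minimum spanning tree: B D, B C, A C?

Kruskal: consider edges lightest-first.
G H (1): add — endpoints in different components.
B C (2): add — endpoints in different components.
A B (3): add — endpoints in different components.
C F (4): add — endpoints in different components.
D F (6): add — endpoints in different components.
A D (7): skip — A and D already connected.
E G (8): add — endpoints in different components.
A E (9): add — endpoints in different components.
MST edge set: {G H, B C, A B, C F, D F, E G, A E}.
Of the listed edges, {B C} are in the MST → 1.

1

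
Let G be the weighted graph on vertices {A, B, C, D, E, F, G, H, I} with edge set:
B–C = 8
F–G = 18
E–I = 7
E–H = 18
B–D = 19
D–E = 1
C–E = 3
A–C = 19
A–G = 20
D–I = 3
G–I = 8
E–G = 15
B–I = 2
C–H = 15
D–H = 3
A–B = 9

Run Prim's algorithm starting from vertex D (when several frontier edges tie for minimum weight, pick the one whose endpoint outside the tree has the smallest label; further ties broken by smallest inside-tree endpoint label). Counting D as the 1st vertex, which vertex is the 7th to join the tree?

G

Grow the tree from D using Prim:
Step 1: cheapest edge leaving the tree is D–E (1); add E.
Step 2: cheapest edge leaving the tree is C–E (3); add C.
Step 3: cheapest edge leaving the tree is D–H (3); add H.
Step 4: cheapest edge leaving the tree is D–I (3); add I.
Step 5: cheapest edge leaving the tree is B–I (2); add B.
Step 6: cheapest edge leaving the tree is G–I (8); add G.
Step 7: cheapest edge leaving the tree is A–B (9); add A.
Step 8: cheapest edge leaving the tree is F–G (18); add F.
Vertex order: D, E, C, H, I, B, G, A, F. The 7th vertex is G.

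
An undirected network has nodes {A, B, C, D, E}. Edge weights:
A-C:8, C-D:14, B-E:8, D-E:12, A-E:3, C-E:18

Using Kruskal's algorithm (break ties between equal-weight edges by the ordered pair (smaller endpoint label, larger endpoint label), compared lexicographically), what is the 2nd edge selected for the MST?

A-C

Kruskal's algorithm — process edges by increasing weight (ties by edge label):
A-E (3): add — endpoints in different components.
A-C (8): add — endpoints in different components.
B-E (8): add — endpoints in different components.
D-E (12): add — endpoints in different components.
The 2nd edge added is A-C.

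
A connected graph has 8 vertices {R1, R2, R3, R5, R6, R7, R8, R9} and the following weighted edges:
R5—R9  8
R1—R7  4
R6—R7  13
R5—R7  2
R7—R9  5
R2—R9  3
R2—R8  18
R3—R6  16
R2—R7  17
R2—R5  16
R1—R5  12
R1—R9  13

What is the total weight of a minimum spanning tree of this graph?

61

Sort edges by weight, then run Kruskal:
R5—R7 (2): add — endpoints in different components.
R2—R9 (3): add — endpoints in different components.
R1—R7 (4): add — endpoints in different components.
R7—R9 (5): add — endpoints in different components.
R5—R9 (8): skip — R5 and R9 already connected.
R1—R5 (12): skip — R5 and R1 already connected.
R1—R9 (13): skip — R1 and R9 already connected.
R6—R7 (13): add — endpoints in different components.
R2—R5 (16): skip — R5 and R2 already connected.
R3—R6 (16): add — endpoints in different components.
R2—R7 (17): skip — R2 and R7 already connected.
R2—R8 (18): add — endpoints in different components.
MST edges: R5—R7, R2—R9, R1—R7, R7—R9, R6—R7, R3—R6, R2—R8; total weight 2+3+4+5+13+16+18 = 61.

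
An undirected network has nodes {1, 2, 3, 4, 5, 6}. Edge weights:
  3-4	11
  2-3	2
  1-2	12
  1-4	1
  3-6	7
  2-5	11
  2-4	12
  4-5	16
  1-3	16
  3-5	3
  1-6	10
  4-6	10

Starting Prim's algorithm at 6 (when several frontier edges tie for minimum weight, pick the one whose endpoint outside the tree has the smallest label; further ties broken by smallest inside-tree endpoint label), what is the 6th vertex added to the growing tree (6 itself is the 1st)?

Prim, starting at 6.
Step 1: cheapest edge leaving the tree is 3-6 (7); add 3.
Step 2: cheapest edge leaving the tree is 2-3 (2); add 2.
Step 3: cheapest edge leaving the tree is 3-5 (3); add 5.
Step 4: cheapest edge leaving the tree is 1-6 (10); add 1.
Step 5: cheapest edge leaving the tree is 1-4 (1); add 4.
Vertex order: 6, 3, 2, 5, 1, 4. The 6th vertex is 4.

4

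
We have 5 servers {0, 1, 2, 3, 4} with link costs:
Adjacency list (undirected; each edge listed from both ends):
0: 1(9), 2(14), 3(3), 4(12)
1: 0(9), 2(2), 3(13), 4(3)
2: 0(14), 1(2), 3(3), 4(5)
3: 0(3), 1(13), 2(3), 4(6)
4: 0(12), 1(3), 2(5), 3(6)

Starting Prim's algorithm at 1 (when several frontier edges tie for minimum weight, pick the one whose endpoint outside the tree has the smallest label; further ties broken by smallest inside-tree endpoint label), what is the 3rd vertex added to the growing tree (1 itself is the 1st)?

Grow the tree from 1 using Prim:
Step 1: cheapest edge leaving the tree is 1-2 (2); add 2.
Step 2: cheapest edge leaving the tree is 2-3 (3); add 3.
Step 3: cheapest edge leaving the tree is 0-3 (3); add 0.
Step 4: cheapest edge leaving the tree is 1-4 (3); add 4.
Vertex order: 1, 2, 3, 0, 4. The 3rd vertex is 3.

3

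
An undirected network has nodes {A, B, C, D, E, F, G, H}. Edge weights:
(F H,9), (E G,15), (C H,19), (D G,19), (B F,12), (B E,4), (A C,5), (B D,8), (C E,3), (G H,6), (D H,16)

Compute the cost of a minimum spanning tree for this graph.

47

Prim's algorithm from G:
Step 1: cheapest edge leaving the tree is G H (6); add H.
Step 2: cheapest edge leaving the tree is F H (9); add F.
Step 3: cheapest edge leaving the tree is B F (12); add B.
Step 4: cheapest edge leaving the tree is B E (4); add E.
Step 5: cheapest edge leaving the tree is C E (3); add C.
Step 6: cheapest edge leaving the tree is A C (5); add A.
Step 7: cheapest edge leaving the tree is B D (8); add D.
MST edges: G H, F H, B F, B E, C E, A C, B D; total weight 6+9+12+4+3+5+8 = 47.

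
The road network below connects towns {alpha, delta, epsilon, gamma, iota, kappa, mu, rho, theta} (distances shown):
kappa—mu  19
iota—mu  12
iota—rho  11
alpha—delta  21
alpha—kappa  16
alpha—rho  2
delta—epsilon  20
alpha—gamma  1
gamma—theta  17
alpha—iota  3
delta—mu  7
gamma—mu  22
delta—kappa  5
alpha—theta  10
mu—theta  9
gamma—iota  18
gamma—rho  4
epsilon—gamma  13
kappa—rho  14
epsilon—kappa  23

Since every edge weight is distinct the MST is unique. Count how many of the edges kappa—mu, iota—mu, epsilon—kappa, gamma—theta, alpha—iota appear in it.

1

Kruskal's algorithm — process edges by increasing weight (ties by edge label):
alpha—gamma (1): add — endpoints in different components.
alpha—rho (2): add — endpoints in different components.
alpha—iota (3): add — endpoints in different components.
gamma—rho (4): skip — gamma and rho already connected.
delta—kappa (5): add — endpoints in different components.
delta—mu (7): add — endpoints in different components.
mu—theta (9): add — endpoints in different components.
alpha—theta (10): add — endpoints in different components.
iota—rho (11): skip — iota and rho already connected.
iota—mu (12): skip — iota and mu already connected.
epsilon—gamma (13): add — endpoints in different components.
MST edge set: {alpha—gamma, alpha—rho, alpha—iota, delta—kappa, delta—mu, mu—theta, alpha—theta, epsilon—gamma}.
Of the listed edges, {alpha—iota} are in the MST → 1.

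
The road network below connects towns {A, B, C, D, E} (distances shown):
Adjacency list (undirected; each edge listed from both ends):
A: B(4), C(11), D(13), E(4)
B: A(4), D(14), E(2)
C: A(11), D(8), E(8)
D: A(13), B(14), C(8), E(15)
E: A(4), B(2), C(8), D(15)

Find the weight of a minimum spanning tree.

22

Kruskal: consider edges lightest-first.
B-E (2): add. Components now {A} {B,E} {C} {D}
A-B (4): add. Components now {A,B,E} {C} {D}
A-E (4): skip — A and E already connected.
C-D (8): add. Components now {A,B,E} {C,D}
C-E (8): add. Components now {A,B,C,D,E}
MST edges: B-E, A-B, C-D, C-E; total weight 2+4+8+8 = 22.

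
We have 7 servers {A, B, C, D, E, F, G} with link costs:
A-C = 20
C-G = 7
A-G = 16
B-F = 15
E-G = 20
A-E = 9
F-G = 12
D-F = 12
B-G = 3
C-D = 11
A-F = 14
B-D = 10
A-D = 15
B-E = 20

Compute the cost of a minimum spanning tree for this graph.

Kruskal: consider edges lightest-first.
B-G (3): add. Components now {A} {B,G} {C} {D} {E} {F}
C-G (7): add. Components now {A} {B,C,G} {D} {E} {F}
A-E (9): add. Components now {A,E} {B,C,G} {D} {F}
B-D (10): add. Components now {A,E} {B,C,D,G} {F}
C-D (11): skip — C and D already connected.
D-F (12): add. Components now {A,E} {B,C,D,F,G}
F-G (12): skip — F and G already connected.
A-F (14): add. Components now {A,B,C,D,E,F,G}
MST edges: B-G, C-G, A-E, B-D, D-F, A-F; total weight 3+7+9+10+12+14 = 55.

55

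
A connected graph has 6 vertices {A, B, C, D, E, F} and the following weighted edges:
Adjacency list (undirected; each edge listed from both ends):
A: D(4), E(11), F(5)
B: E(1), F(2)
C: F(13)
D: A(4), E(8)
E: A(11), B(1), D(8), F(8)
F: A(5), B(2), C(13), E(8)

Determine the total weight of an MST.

25

Kruskal's algorithm — process edges by increasing weight (ties by edge label):
B-E (1): add. Components now {A} {B,E} {C} {D} {F}
B-F (2): add. Components now {A} {B,E,F} {C} {D}
A-D (4): add. Components now {A,D} {B,E,F} {C}
A-F (5): add. Components now {A,B,D,E,F} {C}
D-E (8): skip — D and E already connected.
E-F (8): skip — E and F already connected.
A-E (11): skip — A and E already connected.
C-F (13): add. Components now {A,B,C,D,E,F}
MST edges: B-E, B-F, A-D, A-F, C-F; total weight 1+2+4+5+13 = 25.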